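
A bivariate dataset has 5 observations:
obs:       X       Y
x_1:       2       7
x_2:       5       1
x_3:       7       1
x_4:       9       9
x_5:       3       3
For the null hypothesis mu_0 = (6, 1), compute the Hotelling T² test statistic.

Step 1 — sample mean vector:
  mean(X) = (2 + 5 + 7 + 9 + 3) / 5 = 26/5 = 5.2
  mean(Y) = (7 + 1 + 1 + 9 + 3) / 5 = 21/5 = 4.2
  x̄ = (5.2, 4.2),  deviation x̄ - mu_0 = (5.2, 4.2) - (6, 1) = (-0.8, 3.2).

Step 2 — sample covariance matrix, S[i,j] = (1/(n-1)) · Σ_k (x_{k,i} - mean_i) · (x_{k,j} - mean_j), divisor n-1 = 4:
  S[X,X] = ((-3.2)·(-3.2) + (-0.2)·(-0.2) + (1.8)·(1.8) + (3.8)·(3.8) + (-2.2)·(-2.2)) / 4 = 32.8/4 = 8.2
  S[X,Y] = ((-3.2)·(2.8) + (-0.2)·(-3.2) + (1.8)·(-3.2) + (3.8)·(4.8) + (-2.2)·(-1.2)) / 4 = 6.8/4 = 1.7
  S[Y,Y] = ((2.8)·(2.8) + (-3.2)·(-3.2) + (-3.2)·(-3.2) + (4.8)·(4.8) + (-1.2)·(-1.2)) / 4 = 52.8/4 = 13.2
  S = [[8.2, 1.7],
 [1.7, 13.2]].

Step 3 — invert S. det(S) = 8.2·13.2 - (1.7)² = 105.35.
  S^{-1} = (1/det) · [[d, -b], [-b, a]] = [[0.1253, -0.0161],
 [-0.0161, 0.0778]].

Step 4 — quadratic form (x̄ - mu_0)^T · S^{-1} · (x̄ - mu_0):
  S^{-1} · (x̄ - mu_0) = (-0.1519, 0.262),
  (x̄ - mu_0)^T · [...] = (-0.8)·(-0.1519) + (3.2)·(0.262) = 0.9598.

Step 5 — scale by n: T² = 5 · 0.9598 = 4.7992.

T² ≈ 4.7992


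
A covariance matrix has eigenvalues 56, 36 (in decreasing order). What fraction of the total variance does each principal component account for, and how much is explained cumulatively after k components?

Step 1 — total variance = trace(Sigma) = Σ λ_i = 56 + 36 = 92.

Step 2 — fraction explained by component i = λ_i / Σ λ:
  PC1: 56/92 = 0.6087
  PC2: 36/92 = 0.3913

Step 3 — cumulative fraction after k components = (λ_1 + ... + λ_k) / Σ λ:
  k = 1: 56/92 = 0.6087
  k = 2: (56 + 36)/92 = 92/92 = 1

Summary (fraction, with percent):

explained: PC1 0.6087 (60.87%), PC2 0.3913 (39.13%);  cumulative: 0.6087, 1


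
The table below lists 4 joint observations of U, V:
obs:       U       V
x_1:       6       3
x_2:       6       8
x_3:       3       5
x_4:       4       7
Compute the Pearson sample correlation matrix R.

Step 1 — column means:
  mean(U) = (6 + 6 + 3 + 4) / 4 = 19/4 = 4.75
  mean(V) = (3 + 8 + 5 + 7) / 4 = 23/4 = 5.75

Step 2 — sample variances and covariances s[i,j] = (1/(n-1)) · Σ_k (x_{k,i} - mean_i) · (x_{k,j} - mean_j), with n-1 = 3:
  s[U,U] = ((1.25)·(1.25) + (1.25)·(1.25) + (-1.75)·(-1.75) + (-0.75)·(-0.75)) / 3 = 6.75/3 = 2.25
  s[U,V] = ((1.25)·(-2.75) + (1.25)·(2.25) + (-1.75)·(-0.75) + (-0.75)·(1.25)) / 3 = -0.25/3 = -0.0833
  s[V,V] = ((-2.75)·(-2.75) + (2.25)·(2.25) + (-0.75)·(-0.75) + (1.25)·(1.25)) / 3 = 14.75/3 = 4.9167
  Sample standard deviations s_i = √(s[i,i]):
  s(U) = √(2.25) = 1.5
  s(V) = √(4.9167) = 2.2174

Step 3 — r_{ij} = s_{ij} / (s_i · s_j):
  r[U,U] = 1 (diagonal).
  r[U,V] = -0.0833 / (1.5 · 2.2174) = -0.0833 / 3.326 = -0.0251
  r[V,V] = 1 (diagonal).

R is symmetric with unit diagonal. Assembling:

R = [[1, -0.0251],
 [-0.0251, 1]]


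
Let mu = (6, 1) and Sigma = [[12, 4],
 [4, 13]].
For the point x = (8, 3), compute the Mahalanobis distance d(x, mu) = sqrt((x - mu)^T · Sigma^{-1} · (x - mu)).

Step 1 — centre the observation: (x - mu) = (2, 2).

Step 2 — invert Sigma. det(Sigma) = 12·13 - (4)² = 140.
  Sigma^{-1} = (1/det) · [[d, -b], [-b, a]] = [[0.0929, -0.0286],
 [-0.0286, 0.0857]].

Step 3 — form the quadratic (x - mu)^T · Sigma^{-1} · (x - mu):
  Sigma^{-1} · (x - mu) = (0.1286, 0.1143).
  (x - mu)^T · [Sigma^{-1} · (x - mu)] = (2)·(0.1286) + (2)·(0.1143) = 0.4857.

Step 4 — take square root: d = √(0.4857) ≈ 0.6969.

d(x, mu) = √(0.4857) ≈ 0.6969


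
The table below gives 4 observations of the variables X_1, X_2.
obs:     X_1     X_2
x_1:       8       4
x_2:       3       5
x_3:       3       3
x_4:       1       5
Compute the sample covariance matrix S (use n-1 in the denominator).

Step 1 — column means:
  mean(X_1) = (8 + 3 + 3 + 1) / 4 = 15/4 = 3.75
  mean(X_2) = (4 + 5 + 3 + 5) / 4 = 17/4 = 4.25

Step 2 — sample covariance S[i,j] = (1/(n-1)) · Σ_k (x_{k,i} - mean_i) · (x_{k,j} - mean_j), with n-1 = 3.
  S[X_1,X_1] = ((4.25)·(4.25) + (-0.75)·(-0.75) + (-0.75)·(-0.75) + (-2.75)·(-2.75)) / 3 = 26.75/3 = 8.9167
  S[X_1,X_2] = ((4.25)·(-0.25) + (-0.75)·(0.75) + (-0.75)·(-1.25) + (-2.75)·(0.75)) / 3 = -2.75/3 = -0.9167
  S[X_2,X_2] = ((-0.25)·(-0.25) + (0.75)·(0.75) + (-1.25)·(-1.25) + (0.75)·(0.75)) / 3 = 2.75/3 = 0.9167

S is symmetric (S[j,i] = S[i,j]). Assembling:

S = [[8.9167, -0.9167],
 [-0.9167, 0.9167]]


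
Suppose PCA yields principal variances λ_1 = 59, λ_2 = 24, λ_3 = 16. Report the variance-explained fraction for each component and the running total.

Step 1 — total variance = trace(Sigma) = Σ λ_i = 59 + 24 + 16 = 99.

Step 2 — fraction explained by component i = λ_i / Σ λ:
  PC1: 59/99 = 0.596
  PC2: 24/99 = 0.2424
  PC3: 16/99 = 0.1616

Step 3 — cumulative fraction after k components = (λ_1 + ... + λ_k) / Σ λ:
  k = 1: 59/99 = 0.596
  k = 2: (59 + 24)/99 = 83/99 = 0.8384
  k = 3: (59 + 24 + 16)/99 = 99/99 = 1

Summary (fraction, with percent):

explained: PC1 0.596 (59.6%), PC2 0.2424 (24.24%), PC3 0.1616 (16.16%);  cumulative: 0.596, 0.8384, 1


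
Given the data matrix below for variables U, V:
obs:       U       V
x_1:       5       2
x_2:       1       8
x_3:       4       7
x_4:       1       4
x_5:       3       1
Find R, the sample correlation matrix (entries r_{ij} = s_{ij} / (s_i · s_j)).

Step 1 — column means:
  mean(U) = (5 + 1 + 4 + 1 + 3) / 5 = 14/5 = 2.8
  mean(V) = (2 + 8 + 7 + 4 + 1) / 5 = 22/5 = 4.4

Step 2 — sample variances and covariances s[i,j] = (1/(n-1)) · Σ_k (x_{k,i} - mean_i) · (x_{k,j} - mean_j), with n-1 = 4:
  s[U,U] = ((2.2)·(2.2) + (-1.8)·(-1.8) + (1.2)·(1.2) + (-1.8)·(-1.8) + (0.2)·(0.2)) / 4 = 12.8/4 = 3.2
  s[U,V] = ((2.2)·(-2.4) + (-1.8)·(3.6) + (1.2)·(2.6) + (-1.8)·(-0.4) + (0.2)·(-3.4)) / 4 = -8.6/4 = -2.15
  s[V,V] = ((-2.4)·(-2.4) + (3.6)·(3.6) + (2.6)·(2.6) + (-0.4)·(-0.4) + (-3.4)·(-3.4)) / 4 = 37.2/4 = 9.3
  Sample standard deviations s_i = √(s[i,i]):
  s(U) = √(3.2) = 1.7889
  s(V) = √(9.3) = 3.0496

Step 3 — r_{ij} = s_{ij} / (s_i · s_j):
  r[U,U] = 1 (diagonal).
  r[U,V] = -2.15 / (1.7889 · 3.0496) = -2.15 / 5.4553 = -0.3941
  r[V,V] = 1 (diagonal).

R is symmetric with unit diagonal. Assembling:

R = [[1, -0.3941],
 [-0.3941, 1]]


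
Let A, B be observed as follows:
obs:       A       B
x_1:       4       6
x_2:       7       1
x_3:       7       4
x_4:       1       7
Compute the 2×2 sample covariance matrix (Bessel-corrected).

Step 1 — column means:
  mean(A) = (4 + 7 + 7 + 1) / 4 = 19/4 = 4.75
  mean(B) = (6 + 1 + 4 + 7) / 4 = 18/4 = 4.5

Step 2 — sample covariance S[i,j] = (1/(n-1)) · Σ_k (x_{k,i} - mean_i) · (x_{k,j} - mean_j), with n-1 = 3.
  S[A,A] = ((-0.75)·(-0.75) + (2.25)·(2.25) + (2.25)·(2.25) + (-3.75)·(-3.75)) / 3 = 24.75/3 = 8.25
  S[A,B] = ((-0.75)·(1.5) + (2.25)·(-3.5) + (2.25)·(-0.5) + (-3.75)·(2.5)) / 3 = -19.5/3 = -6.5
  S[B,B] = ((1.5)·(1.5) + (-3.5)·(-3.5) + (-0.5)·(-0.5) + (2.5)·(2.5)) / 3 = 21/3 = 7

S is symmetric (S[j,i] = S[i,j]). Assembling:

S = [[8.25, -6.5],
 [-6.5, 7]]


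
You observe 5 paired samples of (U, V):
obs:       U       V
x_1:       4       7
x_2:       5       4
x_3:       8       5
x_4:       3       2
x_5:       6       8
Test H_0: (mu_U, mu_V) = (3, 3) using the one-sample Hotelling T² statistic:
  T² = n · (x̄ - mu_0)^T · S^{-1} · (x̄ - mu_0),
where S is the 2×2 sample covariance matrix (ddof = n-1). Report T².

Step 1 — sample mean vector:
  mean(U) = (4 + 5 + 8 + 3 + 6) / 5 = 26/5 = 5.2
  mean(V) = (7 + 4 + 5 + 2 + 8) / 5 = 26/5 = 5.2
  x̄ = (5.2, 5.2),  deviation x̄ - mu_0 = (5.2, 5.2) - (3, 3) = (2.2, 2.2).

Step 2 — sample covariance matrix, S[i,j] = (1/(n-1)) · Σ_k (x_{k,i} - mean_i) · (x_{k,j} - mean_j), divisor n-1 = 4:
  S[U,U] = ((-1.2)·(-1.2) + (-0.2)·(-0.2) + (2.8)·(2.8) + (-2.2)·(-2.2) + (0.8)·(0.8)) / 4 = 14.8/4 = 3.7
  S[U,V] = ((-1.2)·(1.8) + (-0.2)·(-1.2) + (2.8)·(-0.2) + (-2.2)·(-3.2) + (0.8)·(2.8)) / 4 = 6.8/4 = 1.7
  S[V,V] = ((1.8)·(1.8) + (-1.2)·(-1.2) + (-0.2)·(-0.2) + (-3.2)·(-3.2) + (2.8)·(2.8)) / 4 = 22.8/4 = 5.7
  S = [[3.7, 1.7],
 [1.7, 5.7]].

Step 3 — invert S. det(S) = 3.7·5.7 - (1.7)² = 18.2.
  S^{-1} = (1/det) · [[d, -b], [-b, a]] = [[0.3132, -0.0934],
 [-0.0934, 0.2033]].

Step 4 — quadratic form (x̄ - mu_0)^T · S^{-1} · (x̄ - mu_0):
  S^{-1} · (x̄ - mu_0) = (0.4835, 0.2418),
  (x̄ - mu_0)^T · [...] = (2.2)·(0.4835) + (2.2)·(0.2418) = 1.5956.

Step 5 — scale by n: T² = 5 · 1.5956 = 7.978.

T² ≈ 7.978


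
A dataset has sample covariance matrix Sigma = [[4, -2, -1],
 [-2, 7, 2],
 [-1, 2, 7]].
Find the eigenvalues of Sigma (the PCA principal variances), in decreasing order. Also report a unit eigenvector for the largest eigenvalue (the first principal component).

Step 1 — characteristic polynomial p(λ) = det(λI - Sigma) = λ³ - tr·λ² + c_1·λ - det, where tr = trace, c_1 = sum of the principal 2×2 minors, det = det(Sigma):
  tr = 4 + 7 + 7 = 18,
  c_1 = (4·7 - (-2)²) + (4·7 - (-1)²) + (7·7 - (2)²) = 24 + 27 + 45 = 96,
  det = 4·(7·7 - (2)²) - (-2)·((-2)·7 - (2)·(-1)) + (-1)·((-2)·(2) - 7·(-1)) = 4·(45) - (-2)·(-12) + (-1)·(3) = 153.
  So p(λ) = λ³ - 18λ² + 96λ - 153.
Step 2 — look for an integer root (rational root theorem: any rational root is an integer divisor of 153). Testing λ = 3:
  p(3) = 27 - 162 + 288 - 153 = 0  ✓
  Dividing out (λ - 3): p(λ) = (λ - 3)(λ² - 15λ + 51).
Step 3 — remaining eigenvalues from the quadratic λ² - 15λ + 51 = 0:
  Δ = 15² - 4·51 = 225 - 204 = 21,  λ = (15 ± √21)/2 = (15 ± 4.5826)/2 ≈ 9.7913 or 5.2087.
  Sorted: λ_1 = 9.7913,  λ_2 = 5.2087,  λ_3 = 3  (check: sum = 18 = tr ✓).

Step 4 — unit eigenvector for λ_1 ≈ 9.7913: v spans the null space of (Sigma - λ_1 I), whose rows are
  r_1 = (-5.7913, -2, -1),  r_2 = (-2, -2.7913, 2),  r_3 = (-1, 2, -2.7913).
  v is orthogonal to every row, so take v ∝ r_1 × r_2 = ((-2)·(2) - (-1)·(-2.7913), (-1)·(-2) - (-5.7913)·(2), (-5.7913)·(-2.7913) - (-2)·(-2)) ≈ (-6.7913, 13.5826, 12.1652).
  Rescale (multiply by -1 so the first nonzero entry is positive): u = (6.7913, -13.5826, -12.1652).
  ||u|| = √((6.7913)² + (-13.5826)² + (-12.1652)²) = √(378.5989) ≈ 19.4576,  v_1 = u/||u|| ≈ (0.349, -0.6981, -0.6252) (||v_1|| = 1).

λ_1 = 9.7913,  λ_2 = 5.2087,  λ_3 = 3;  v_1 ≈ (0.349, -0.6981, -0.6252)


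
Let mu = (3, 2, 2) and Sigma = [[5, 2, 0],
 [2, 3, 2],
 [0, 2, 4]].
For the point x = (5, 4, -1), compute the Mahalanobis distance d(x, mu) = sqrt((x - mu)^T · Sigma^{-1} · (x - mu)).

Step 1 — centre the observation: (x - mu) = (2, 2, -3).

Step 2 — invert Sigma (cofactor / det for 3×3, or solve directly):
  Sigma^{-1} = [[0.3333, -0.3333, 0.1667],
 [-0.3333, 0.8333, -0.4167],
 [0.1667, -0.4167, 0.4583]].

Step 3 — form the quadratic (x - mu)^T · Sigma^{-1} · (x - mu):
  Sigma^{-1} · (x - mu) = (-0.5, 2.25, -1.875).
  (x - mu)^T · [Sigma^{-1} · (x - mu)] = (2)·(-0.5) + (2)·(2.25) + (-3)·(-1.875) = 9.125.

Step 4 — take square root: d = √(9.125) ≈ 3.0208.

d(x, mu) = √(9.125) ≈ 3.0208


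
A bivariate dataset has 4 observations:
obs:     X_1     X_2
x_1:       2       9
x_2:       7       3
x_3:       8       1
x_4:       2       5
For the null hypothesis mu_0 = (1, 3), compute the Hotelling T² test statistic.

Step 1 — sample mean vector:
  mean(X_1) = (2 + 7 + 8 + 2) / 4 = 19/4 = 4.75
  mean(X_2) = (9 + 3 + 1 + 5) / 4 = 18/4 = 4.5
  x̄ = (4.75, 4.5),  deviation x̄ - mu_0 = (4.75, 4.5) - (1, 3) = (3.75, 1.5).

Step 2 — sample covariance matrix, S[i,j] = (1/(n-1)) · Σ_k (x_{k,i} - mean_i) · (x_{k,j} - mean_j), divisor n-1 = 3:
  S[X_1,X_1] = ((-2.75)·(-2.75) + (2.25)·(2.25) + (3.25)·(3.25) + (-2.75)·(-2.75)) / 3 = 30.75/3 = 10.25
  S[X_1,X_2] = ((-2.75)·(4.5) + (2.25)·(-1.5) + (3.25)·(-3.5) + (-2.75)·(0.5)) / 3 = -28.5/3 = -9.5
  S[X_2,X_2] = ((4.5)·(4.5) + (-1.5)·(-1.5) + (-3.5)·(-3.5) + (0.5)·(0.5)) / 3 = 35/3 = 11.6667
  S = [[10.25, -9.5],
 [-9.5, 11.6667]].

Step 3 — invert S. det(S) = 10.25·11.6667 - (-9.5)² = 29.3333.
  S^{-1} = (1/det) · [[d, -b], [-b, a]] = [[0.3977, 0.3239],
 [0.3239, 0.3494]].

Step 4 — quadratic form (x̄ - mu_0)^T · S^{-1} · (x̄ - mu_0):
  S^{-1} · (x̄ - mu_0) = (1.9773, 1.7386),
  (x̄ - mu_0)^T · [...] = (3.75)·(1.9773) + (1.5)·(1.7386) = 10.0227.

Step 5 — scale by n: T² = 4 · 10.0227 = 40.0909.

T² ≈ 40.0909


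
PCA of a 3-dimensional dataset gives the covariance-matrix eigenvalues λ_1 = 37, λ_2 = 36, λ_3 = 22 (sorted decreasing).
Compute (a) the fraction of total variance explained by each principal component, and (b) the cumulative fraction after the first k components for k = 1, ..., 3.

Step 1 — total variance = trace(Sigma) = Σ λ_i = 37 + 36 + 22 = 95.

Step 2 — fraction explained by component i = λ_i / Σ λ:
  PC1: 37/95 = 0.3895
  PC2: 36/95 = 0.3789
  PC3: 22/95 = 0.2316

Step 3 — cumulative fraction after k components = (λ_1 + ... + λ_k) / Σ λ:
  k = 1: 37/95 = 0.3895
  k = 2: (37 + 36)/95 = 73/95 = 0.7684
  k = 3: (37 + 36 + 22)/95 = 95/95 = 1

Summary (fraction, with percent):

explained: PC1 0.3895 (38.95%), PC2 0.3789 (37.89%), PC3 0.2316 (23.16%);  cumulative: 0.3895, 0.7684, 1


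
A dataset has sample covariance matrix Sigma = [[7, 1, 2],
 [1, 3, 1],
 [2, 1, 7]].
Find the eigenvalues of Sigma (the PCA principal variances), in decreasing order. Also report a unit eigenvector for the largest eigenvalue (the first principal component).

Step 1 — characteristic polynomial p(λ) = det(λI - Sigma) = λ³ - tr·λ² + c_1·λ - det, where tr = trace, c_1 = sum of the principal 2×2 minors, det = det(Sigma):
  tr = 7 + 3 + 7 = 17,
  c_1 = (7·3 - (1)²) + (7·7 - (2)²) + (3·7 - (1)²) = 20 + 45 + 20 = 85,
  det = 7·(3·7 - (1)²) - (1)·((1)·7 - (1)·(2)) + (2)·((1)·(1) - 3·(2)) = 7·(20) - (1)·(5) + (2)·(-5) = 125.
  So p(λ) = λ³ - 17λ² + 85λ - 125.
Step 2 — look for an integer root (rational root theorem: any rational root is an integer divisor of 125). Testing λ = 5:
  p(5) = 125 - 425 + 425 - 125 = 0  ✓
  Dividing out (λ - 5): p(λ) = (λ - 5)(λ² - 12λ + 25).
Step 3 — remaining eigenvalues from the quadratic λ² - 12λ + 25 = 0:
  Δ = 12² - 4·25 = 144 - 100 = 44,  λ = (12 ± √44)/2 = (12 ± 6.6332)/2 ≈ 9.3166 or 2.6834.
  Sorted: λ_1 = 9.3166,  λ_2 = 5,  λ_3 = 2.6834  (check: sum = 17 = tr ✓).

Step 4 — unit eigenvector for λ_1 ≈ 9.3166: v spans the null space of (Sigma - λ_1 I), whose rows are
  r_1 = (-2.3166, 1, 2),  r_2 = (1, -6.3166, 1),  r_3 = (2, 1, -2.3166).
  v is orthogonal to every row, so take v ∝ r_1 × r_2 = ((1)·(1) - (2)·(-6.3166), (2)·(1) - (-2.3166)·(1), (-2.3166)·(-6.3166) - (1)·(1)) ≈ (13.6332, 4.3166, 13.6332).
  Let u = (13.6332, 4.3166, 13.6332).
  ||u|| = √((13.6332)² + (4.3166)² + (13.6332)²) = √(390.3642) ≈ 19.7576,  v_1 = u/||u|| ≈ (0.69, 0.2185, 0.69) (||v_1|| = 1).

λ_1 = 9.3166,  λ_2 = 5,  λ_3 = 2.6834;  v_1 ≈ (0.69, 0.2185, 0.69)


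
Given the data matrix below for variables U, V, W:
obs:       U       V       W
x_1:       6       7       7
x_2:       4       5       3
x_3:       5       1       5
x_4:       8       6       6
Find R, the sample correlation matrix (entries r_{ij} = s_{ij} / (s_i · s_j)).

Step 1 — column means:
  mean(U) = (6 + 4 + 5 + 8) / 4 = 23/4 = 5.75
  mean(V) = (7 + 5 + 1 + 6) / 4 = 19/4 = 4.75
  mean(W) = (7 + 3 + 5 + 6) / 4 = 21/4 = 5.25

Step 2 — sample variances and covariances s[i,j] = (1/(n-1)) · Σ_k (x_{k,i} - mean_i) · (x_{k,j} - mean_j), with n-1 = 3:
  s[U,U] = ((0.25)·(0.25) + (-1.75)·(-1.75) + (-0.75)·(-0.75) + (2.25)·(2.25)) / 3 = 8.75/3 = 2.9167
  s[U,V] = ((0.25)·(2.25) + (-1.75)·(0.25) + (-0.75)·(-3.75) + (2.25)·(1.25)) / 3 = 5.75/3 = 1.9167
  s[U,W] = ((0.25)·(1.75) + (-1.75)·(-2.25) + (-0.75)·(-0.25) + (2.25)·(0.75)) / 3 = 6.25/3 = 2.0833
  s[V,V] = ((2.25)·(2.25) + (0.25)·(0.25) + (-3.75)·(-3.75) + (1.25)·(1.25)) / 3 = 20.75/3 = 6.9167
  s[V,W] = ((2.25)·(1.75) + (0.25)·(-2.25) + (-3.75)·(-0.25) + (1.25)·(0.75)) / 3 = 5.25/3 = 1.75
  s[W,W] = ((1.75)·(1.75) + (-2.25)·(-2.25) + (-0.25)·(-0.25) + (0.75)·(0.75)) / 3 = 8.75/3 = 2.9167
  Sample standard deviations s_i = √(s[i,i]):
  s(U) = √(2.9167) = 1.7078
  s(V) = √(6.9167) = 2.63
  s(W) = √(2.9167) = 1.7078

Step 3 — r_{ij} = s_{ij} / (s_i · s_j):
  r[U,U] = 1 (diagonal).
  r[U,V] = 1.9167 / (1.7078 · 2.63) = 1.9167 / 4.4915 = 0.4267
  r[U,W] = 2.0833 / (1.7078 · 1.7078) = 2.0833 / 2.9167 = 0.7143
  r[V,V] = 1 (diagonal).
  r[V,W] = 1.75 / (2.63 · 1.7078) = 1.75 / 4.4915 = 0.3896
  r[W,W] = 1 (diagonal).

R is symmetric with unit diagonal. Assembling:

R = [[1, 0.4267, 0.7143],
 [0.4267, 1, 0.3896],
 [0.7143, 0.3896, 1]]


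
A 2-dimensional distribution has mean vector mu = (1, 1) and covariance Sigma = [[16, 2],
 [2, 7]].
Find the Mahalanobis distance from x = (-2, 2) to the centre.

Step 1 — centre the observation: (x - mu) = (-3, 1).

Step 2 — invert Sigma. det(Sigma) = 16·7 - (2)² = 108.
  Sigma^{-1} = (1/det) · [[d, -b], [-b, a]] = [[0.0648, -0.0185],
 [-0.0185, 0.1481]].

Step 3 — form the quadratic (x - mu)^T · Sigma^{-1} · (x - mu):
  Sigma^{-1} · (x - mu) = (-0.213, 0.2037).
  (x - mu)^T · [Sigma^{-1} · (x - mu)] = (-3)·(-0.213) + (1)·(0.2037) = 0.8426.

Step 4 — take square root: d = √(0.8426) ≈ 0.9179.

d(x, mu) = √(0.8426) ≈ 0.9179


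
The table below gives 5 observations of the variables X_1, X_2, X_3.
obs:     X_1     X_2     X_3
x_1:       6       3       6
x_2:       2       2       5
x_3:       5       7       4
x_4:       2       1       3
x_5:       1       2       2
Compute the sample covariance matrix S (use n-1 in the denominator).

Step 1 — column means:
  mean(X_1) = (6 + 2 + 5 + 2 + 1) / 5 = 16/5 = 3.2
  mean(X_2) = (3 + 2 + 7 + 1 + 2) / 5 = 15/5 = 3
  mean(X_3) = (6 + 5 + 4 + 3 + 2) / 5 = 20/5 = 4

Step 2 — sample covariance S[i,j] = (1/(n-1)) · Σ_k (x_{k,i} - mean_i) · (x_{k,j} - mean_j), with n-1 = 4.
  S[X_1,X_1] = ((2.8)·(2.8) + (-1.2)·(-1.2) + (1.8)·(1.8) + (-1.2)·(-1.2) + (-2.2)·(-2.2)) / 4 = 18.8/4 = 4.7
  S[X_1,X_2] = ((2.8)·(0) + (-1.2)·(-1) + (1.8)·(4) + (-1.2)·(-2) + (-2.2)·(-1)) / 4 = 13/4 = 3.25
  S[X_1,X_3] = ((2.8)·(2) + (-1.2)·(1) + (1.8)·(0) + (-1.2)·(-1) + (-2.2)·(-2)) / 4 = 10/4 = 2.5
  S[X_2,X_2] = ((0)·(0) + (-1)·(-1) + (4)·(4) + (-2)·(-2) + (-1)·(-1)) / 4 = 22/4 = 5.5
  S[X_2,X_3] = ((0)·(2) + (-1)·(1) + (4)·(0) + (-2)·(-1) + (-1)·(-2)) / 4 = 3/4 = 0.75
  S[X_3,X_3] = ((2)·(2) + (1)·(1) + (0)·(0) + (-1)·(-1) + (-2)·(-2)) / 4 = 10/4 = 2.5

S is symmetric (S[j,i] = S[i,j]). Assembling:

S = [[4.7, 3.25, 2.5],
 [3.25, 5.5, 0.75],
 [2.5, 0.75, 2.5]]


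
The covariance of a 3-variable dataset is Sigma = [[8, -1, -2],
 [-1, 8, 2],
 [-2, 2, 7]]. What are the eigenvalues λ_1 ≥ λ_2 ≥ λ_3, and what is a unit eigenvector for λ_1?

Step 1 — characteristic polynomial p(λ) = det(λI - Sigma) = λ³ - tr·λ² + c_1·λ - det, where tr = trace, c_1 = sum of the principal 2×2 minors, det = det(Sigma):
  tr = 8 + 8 + 7 = 23,
  c_1 = (8·8 - (-1)²) + (8·7 - (-2)²) + (8·7 - (2)²) = 63 + 52 + 52 = 167,
  det = 8·(8·7 - (2)²) - (-1)·((-1)·7 - (2)·(-2)) + (-2)·((-1)·(2) - 8·(-2)) = 8·(52) - (-1)·(-3) + (-2)·(14) = 385.
  So p(λ) = λ³ - 23λ² + 167λ - 385.
Step 2 — look for an integer root (rational root theorem: any rational root is an integer divisor of 385). Testing λ = 5:
  p(5) = 125 - 575 + 835 - 385 = 0  ✓
  Dividing out (λ - 5): p(λ) = (λ - 5)(λ² - 18λ + 77).
Step 3 — remaining eigenvalues from the quadratic λ² - 18λ + 77 = 0:
  Δ = 18² - 4·77 = 324 - 308 = 16,  λ = (18 ± √16)/2 = (18 ± 4)/2 = 11 or 7.
  Sorted: λ_1 = 11,  λ_2 = 7,  λ_3 = 5  (check: sum = 23 = tr ✓).

Step 4 — unit eigenvector for λ_1 = 11: v spans the null space of (Sigma - λ_1 I), whose rows are
  r_1 = (-3, -1, -2),  r_2 = (-1, -3, 2),  r_3 = (-2, 2, -4).
  v is orthogonal to every row, so take v ∝ r_1 × r_2 = ((-1)·(2) - (-2)·(-3), (-2)·(-1) - (-3)·(2), (-3)·(-3) - (-1)·(-1)) = (-8, 8, 8).
  Rescale (divide by 8; multiply by -1 so the first nonzero entry is positive): u = (1, -1, -1).
  ||u|| = √((1)² + (-1)² + (-1)²) = √(3) ≈ 1.7321,  v_1 = u/||u|| ≈ (0.5774, -0.5774, -0.5774) (||v_1|| = 1).

λ_1 = 11,  λ_2 = 7,  λ_3 = 5;  v_1 ≈ (0.5774, -0.5774, -0.5774)


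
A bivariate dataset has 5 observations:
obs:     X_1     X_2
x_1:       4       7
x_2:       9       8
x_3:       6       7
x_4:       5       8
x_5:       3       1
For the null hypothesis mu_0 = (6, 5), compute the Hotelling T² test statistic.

Step 1 — sample mean vector:
  mean(X_1) = (4 + 9 + 6 + 5 + 3) / 5 = 27/5 = 5.4
  mean(X_2) = (7 + 8 + 7 + 8 + 1) / 5 = 31/5 = 6.2
  x̄ = (5.4, 6.2),  deviation x̄ - mu_0 = (5.4, 6.2) - (6, 5) = (-0.6, 1.2).

Step 2 — sample covariance matrix, S[i,j] = (1/(n-1)) · Σ_k (x_{k,i} - mean_i) · (x_{k,j} - mean_j), divisor n-1 = 4:
  S[X_1,X_1] = ((-1.4)·(-1.4) + (3.6)·(3.6) + (0.6)·(0.6) + (-0.4)·(-0.4) + (-2.4)·(-2.4)) / 4 = 21.2/4 = 5.3
  S[X_1,X_2] = ((-1.4)·(0.8) + (3.6)·(1.8) + (0.6)·(0.8) + (-0.4)·(1.8) + (-2.4)·(-5.2)) / 4 = 17.6/4 = 4.4
  S[X_2,X_2] = ((0.8)·(0.8) + (1.8)·(1.8) + (0.8)·(0.8) + (1.8)·(1.8) + (-5.2)·(-5.2)) / 4 = 34.8/4 = 8.7
  S = [[5.3, 4.4],
 [4.4, 8.7]].

Step 3 — invert S. det(S) = 5.3·8.7 - (4.4)² = 26.75.
  S^{-1} = (1/det) · [[d, -b], [-b, a]] = [[0.3252, -0.1645],
 [-0.1645, 0.1981]].

Step 4 — quadratic form (x̄ - mu_0)^T · S^{-1} · (x̄ - mu_0):
  S^{-1} · (x̄ - mu_0) = (-0.3925, 0.3364),
  (x̄ - mu_0)^T · [...] = (-0.6)·(-0.3925) + (1.2)·(0.3364) = 0.6393.

Step 5 — scale by n: T² = 5 · 0.6393 = 3.1963.

T² ≈ 3.1963


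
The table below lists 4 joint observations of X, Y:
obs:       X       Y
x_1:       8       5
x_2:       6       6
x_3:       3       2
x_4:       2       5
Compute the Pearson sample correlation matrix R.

Step 1 — column means:
  mean(X) = (8 + 6 + 3 + 2) / 4 = 19/4 = 4.75
  mean(Y) = (5 + 6 + 2 + 5) / 4 = 18/4 = 4.5

Step 2 — sample variances and covariances s[i,j] = (1/(n-1)) · Σ_k (x_{k,i} - mean_i) · (x_{k,j} - mean_j), with n-1 = 3:
  s[X,X] = ((3.25)·(3.25) + (1.25)·(1.25) + (-1.75)·(-1.75) + (-2.75)·(-2.75)) / 3 = 22.75/3 = 7.5833
  s[X,Y] = ((3.25)·(0.5) + (1.25)·(1.5) + (-1.75)·(-2.5) + (-2.75)·(0.5)) / 3 = 6.5/3 = 2.1667
  s[Y,Y] = ((0.5)·(0.5) + (1.5)·(1.5) + (-2.5)·(-2.5) + (0.5)·(0.5)) / 3 = 9/3 = 3
  Sample standard deviations s_i = √(s[i,i]):
  s(X) = √(7.5833) = 2.7538
  s(Y) = √(3) = 1.7321

Step 3 — r_{ij} = s_{ij} / (s_i · s_j):
  r[X,X] = 1 (diagonal).
  r[X,Y] = 2.1667 / (2.7538 · 1.7321) = 2.1667 / 4.7697 = 0.4543
  r[Y,Y] = 1 (diagonal).

R is symmetric with unit diagonal. Assembling:

R = [[1, 0.4543],
 [0.4543, 1]]


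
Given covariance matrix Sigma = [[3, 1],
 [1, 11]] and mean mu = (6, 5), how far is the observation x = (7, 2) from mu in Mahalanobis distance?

Step 1 — centre the observation: (x - mu) = (1, -3).

Step 2 — invert Sigma. det(Sigma) = 3·11 - (1)² = 32.
  Sigma^{-1} = (1/det) · [[d, -b], [-b, a]] = [[0.3438, -0.0312],
 [-0.0312, 0.0938]].

Step 3 — form the quadratic (x - mu)^T · Sigma^{-1} · (x - mu):
  Sigma^{-1} · (x - mu) = (0.4375, -0.3125).
  (x - mu)^T · [Sigma^{-1} · (x - mu)] = (1)·(0.4375) + (-3)·(-0.3125) = 1.375.

Step 4 — take square root: d = √(1.375) ≈ 1.1726.

d(x, mu) = √(1.375) ≈ 1.1726


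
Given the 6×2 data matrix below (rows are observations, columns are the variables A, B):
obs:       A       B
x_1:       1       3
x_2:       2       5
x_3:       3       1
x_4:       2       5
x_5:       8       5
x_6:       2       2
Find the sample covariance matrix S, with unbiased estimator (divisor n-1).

Step 1 — column means:
  mean(A) = (1 + 2 + 3 + 2 + 8 + 2) / 6 = 18/6 = 3
  mean(B) = (3 + 5 + 1 + 5 + 5 + 2) / 6 = 21/6 = 3.5

Step 2 — sample covariance S[i,j] = (1/(n-1)) · Σ_k (x_{k,i} - mean_i) · (x_{k,j} - mean_j), with n-1 = 5.
  S[A,A] = ((-2)·(-2) + (-1)·(-1) + (0)·(0) + (-1)·(-1) + (5)·(5) + (-1)·(-1)) / 5 = 32/5 = 6.4
  S[A,B] = ((-2)·(-0.5) + (-1)·(1.5) + (0)·(-2.5) + (-1)·(1.5) + (5)·(1.5) + (-1)·(-1.5)) / 5 = 7/5 = 1.4
  S[B,B] = ((-0.5)·(-0.5) + (1.5)·(1.5) + (-2.5)·(-2.5) + (1.5)·(1.5) + (1.5)·(1.5) + (-1.5)·(-1.5)) / 5 = 15.5/5 = 3.1

S is symmetric (S[j,i] = S[i,j]). Assembling:

S = [[6.4, 1.4],
 [1.4, 3.1]]


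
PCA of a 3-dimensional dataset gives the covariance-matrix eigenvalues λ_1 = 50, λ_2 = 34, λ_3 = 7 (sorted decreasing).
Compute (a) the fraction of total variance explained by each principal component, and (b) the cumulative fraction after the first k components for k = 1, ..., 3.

Step 1 — total variance = trace(Sigma) = Σ λ_i = 50 + 34 + 7 = 91.

Step 2 — fraction explained by component i = λ_i / Σ λ:
  PC1: 50/91 = 0.5495
  PC2: 34/91 = 0.3736
  PC3: 7/91 = 0.0769

Step 3 — cumulative fraction after k components = (λ_1 + ... + λ_k) / Σ λ:
  k = 1: 50/91 = 0.5495
  k = 2: (50 + 34)/91 = 84/91 = 0.9231
  k = 3: (50 + 34 + 7)/91 = 91/91 = 1

Summary (fraction, with percent):

explained: PC1 0.5495 (54.95%), PC2 0.3736 (37.36%), PC3 0.0769 (7.69%);  cumulative: 0.5495, 0.9231, 1


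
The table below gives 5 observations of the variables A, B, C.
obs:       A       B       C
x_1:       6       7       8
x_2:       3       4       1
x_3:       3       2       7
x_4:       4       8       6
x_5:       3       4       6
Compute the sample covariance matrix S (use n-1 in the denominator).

Step 1 — column means:
  mean(A) = (6 + 3 + 3 + 4 + 3) / 5 = 19/5 = 3.8
  mean(B) = (7 + 4 + 2 + 8 + 4) / 5 = 25/5 = 5
  mean(C) = (8 + 1 + 7 + 6 + 6) / 5 = 28/5 = 5.6

Step 2 — sample covariance S[i,j] = (1/(n-1)) · Σ_k (x_{k,i} - mean_i) · (x_{k,j} - mean_j), with n-1 = 4.
  S[A,A] = ((2.2)·(2.2) + (-0.8)·(-0.8) + (-0.8)·(-0.8) + (0.2)·(0.2) + (-0.8)·(-0.8)) / 4 = 6.8/4 = 1.7
  S[A,B] = ((2.2)·(2) + (-0.8)·(-1) + (-0.8)·(-3) + (0.2)·(3) + (-0.8)·(-1)) / 4 = 9/4 = 2.25
  S[A,C] = ((2.2)·(2.4) + (-0.8)·(-4.6) + (-0.8)·(1.4) + (0.2)·(0.4) + (-0.8)·(0.4)) / 4 = 7.6/4 = 1.9
  S[B,B] = ((2)·(2) + (-1)·(-1) + (-3)·(-3) + (3)·(3) + (-1)·(-1)) / 4 = 24/4 = 6
  S[B,C] = ((2)·(2.4) + (-1)·(-4.6) + (-3)·(1.4) + (3)·(0.4) + (-1)·(0.4)) / 4 = 6/4 = 1.5
  S[C,C] = ((2.4)·(2.4) + (-4.6)·(-4.6) + (1.4)·(1.4) + (0.4)·(0.4) + (0.4)·(0.4)) / 4 = 29.2/4 = 7.3

S is symmetric (S[j,i] = S[i,j]). Assembling:

S = [[1.7, 2.25, 1.9],
 [2.25, 6, 1.5],
 [1.9, 1.5, 7.3]]


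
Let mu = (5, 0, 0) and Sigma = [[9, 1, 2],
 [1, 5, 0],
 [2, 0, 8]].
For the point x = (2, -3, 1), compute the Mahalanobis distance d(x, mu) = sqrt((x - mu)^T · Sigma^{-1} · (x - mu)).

Step 1 — centre the observation: (x - mu) = (-3, -3, 1).

Step 2 — invert Sigma (cofactor / det for 3×3, or solve directly):
  Sigma^{-1} = [[0.1205, -0.0241, -0.0301],
 [-0.0241, 0.2048, 0.006],
 [-0.0301, 0.006, 0.1325]].

Step 3 — form the quadratic (x - mu)^T · Sigma^{-1} · (x - mu):
  Sigma^{-1} · (x - mu) = (-0.3193, -0.5361, 0.2048).
  (x - mu)^T · [Sigma^{-1} · (x - mu)] = (-3)·(-0.3193) + (-3)·(-0.5361) + (1)·(0.2048) = 2.7711.

Step 4 — take square root: d = √(2.7711) ≈ 1.6647.

d(x, mu) = √(2.7711) ≈ 1.6647


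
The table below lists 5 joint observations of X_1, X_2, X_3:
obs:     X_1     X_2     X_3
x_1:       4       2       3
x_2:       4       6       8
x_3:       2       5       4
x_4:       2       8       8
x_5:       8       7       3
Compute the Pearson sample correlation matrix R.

Step 1 — column means:
  mean(X_1) = (4 + 4 + 2 + 2 + 8) / 5 = 20/5 = 4
  mean(X_2) = (2 + 6 + 5 + 8 + 7) / 5 = 28/5 = 5.6
  mean(X_3) = (3 + 8 + 4 + 8 + 3) / 5 = 26/5 = 5.2

Step 2 — sample variances and covariances s[i,j] = (1/(n-1)) · Σ_k (x_{k,i} - mean_i) · (x_{k,j} - mean_j), with n-1 = 4:
  s[X_1,X_1] = ((0)·(0) + (0)·(0) + (-2)·(-2) + (-2)·(-2) + (4)·(4)) / 4 = 24/4 = 6
  s[X_1,X_2] = ((0)·(-3.6) + (0)·(0.4) + (-2)·(-0.6) + (-2)·(2.4) + (4)·(1.4)) / 4 = 2/4 = 0.5
  s[X_1,X_3] = ((0)·(-2.2) + (0)·(2.8) + (-2)·(-1.2) + (-2)·(2.8) + (4)·(-2.2)) / 4 = -12/4 = -3
  s[X_2,X_2] = ((-3.6)·(-3.6) + (0.4)·(0.4) + (-0.6)·(-0.6) + (2.4)·(2.4) + (1.4)·(1.4)) / 4 = 21.2/4 = 5.3
  s[X_2,X_3] = ((-3.6)·(-2.2) + (0.4)·(2.8) + (-0.6)·(-1.2) + (2.4)·(2.8) + (1.4)·(-2.2)) / 4 = 13.4/4 = 3.35
  s[X_3,X_3] = ((-2.2)·(-2.2) + (2.8)·(2.8) + (-1.2)·(-1.2) + (2.8)·(2.8) + (-2.2)·(-2.2)) / 4 = 26.8/4 = 6.7
  Sample standard deviations s_i = √(s[i,i]):
  s(X_1) = √(6) = 2.4495
  s(X_2) = √(5.3) = 2.3022
  s(X_3) = √(6.7) = 2.5884

Step 3 — r_{ij} = s_{ij} / (s_i · s_j):
  r[X_1,X_1] = 1 (diagonal).
  r[X_1,X_2] = 0.5 / (2.4495 · 2.3022) = 0.5 / 5.6391 = 0.0887
  r[X_1,X_3] = -3 / (2.4495 · 2.5884) = -3 / 6.3403 = -0.4732
  r[X_2,X_2] = 1 (diagonal).
  r[X_2,X_3] = 3.35 / (2.3022 · 2.5884) = 3.35 / 5.959 = 0.5622
  r[X_3,X_3] = 1 (diagonal).

R is symmetric with unit diagonal. Assembling:

R = [[1, 0.0887, -0.4732],
 [0.0887, 1, 0.5622],
 [-0.4732, 0.5622, 1]]


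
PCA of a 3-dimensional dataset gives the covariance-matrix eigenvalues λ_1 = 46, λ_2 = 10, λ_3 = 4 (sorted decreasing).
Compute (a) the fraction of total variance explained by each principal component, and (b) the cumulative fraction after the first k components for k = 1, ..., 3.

Step 1 — total variance = trace(Sigma) = Σ λ_i = 46 + 10 + 4 = 60.

Step 2 — fraction explained by component i = λ_i / Σ λ:
  PC1: 46/60 = 0.7667
  PC2: 10/60 = 0.1667
  PC3: 4/60 = 0.0667

Step 3 — cumulative fraction after k components = (λ_1 + ... + λ_k) / Σ λ:
  k = 1: 46/60 = 0.7667
  k = 2: (46 + 10)/60 = 56/60 = 0.9333
  k = 3: (46 + 10 + 4)/60 = 60/60 = 1

Summary (fraction, with percent):

explained: PC1 0.7667 (76.67%), PC2 0.1667 (16.67%), PC3 0.0667 (6.67%);  cumulative: 0.7667, 0.9333, 1


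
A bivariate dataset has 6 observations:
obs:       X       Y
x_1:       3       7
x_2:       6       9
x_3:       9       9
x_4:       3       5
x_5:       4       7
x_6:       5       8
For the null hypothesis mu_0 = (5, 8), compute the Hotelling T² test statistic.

Step 1 — sample mean vector:
  mean(X) = (3 + 6 + 9 + 3 + 4 + 5) / 6 = 30/6 = 5
  mean(Y) = (7 + 9 + 9 + 5 + 7 + 8) / 6 = 45/6 = 7.5
  x̄ = (5, 7.5),  deviation x̄ - mu_0 = (5, 7.5) - (5, 8) = (0, -0.5).

Step 2 — sample covariance matrix, S[i,j] = (1/(n-1)) · Σ_k (x_{k,i} - mean_i) · (x_{k,j} - mean_j), divisor n-1 = 5:
  S[X,X] = ((-2)·(-2) + (1)·(1) + (4)·(4) + (-2)·(-2) + (-1)·(-1) + (0)·(0)) / 5 = 26/5 = 5.2
  S[X,Y] = ((-2)·(-0.5) + (1)·(1.5) + (4)·(1.5) + (-2)·(-2.5) + (-1)·(-0.5) + (0)·(0.5)) / 5 = 14/5 = 2.8
  S[Y,Y] = ((-0.5)·(-0.5) + (1.5)·(1.5) + (1.5)·(1.5) + (-2.5)·(-2.5) + (-0.5)·(-0.5) + (0.5)·(0.5)) / 5 = 11.5/5 = 2.3
  S = [[5.2, 2.8],
 [2.8, 2.3]].

Step 3 — invert S. det(S) = 5.2·2.3 - (2.8)² = 4.12.
  S^{-1} = (1/det) · [[d, -b], [-b, a]] = [[0.5583, -0.6796],
 [-0.6796, 1.2621]].

Step 4 — quadratic form (x̄ - mu_0)^T · S^{-1} · (x̄ - mu_0):
  S^{-1} · (x̄ - mu_0) = (0.3398, -0.6311),
  (x̄ - mu_0)^T · [...] = (0)·(0.3398) + (-0.5)·(-0.6311) = 0.3155.

Step 5 — scale by n: T² = 6 · 0.3155 = 1.8932.

T² ≈ 1.8932


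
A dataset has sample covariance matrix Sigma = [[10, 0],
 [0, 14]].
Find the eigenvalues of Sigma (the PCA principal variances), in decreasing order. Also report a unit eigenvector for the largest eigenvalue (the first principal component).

Step 1 — characteristic polynomial of 2×2 Sigma:
  det(Sigma - λI) = λ² - trace · λ + det = 0.
  trace = 10 + 14 = 24, det = 10·14 - (0)² = 140.
Step 2 — discriminant:
  Δ = trace² - 4·det = 576 - 560 = 16.
Step 3 — eigenvalues:
  λ = (trace ± √Δ)/2 = (24 ± 4)/2,
  λ_1 = 14,  λ_2 = 10.

Step 4 — unit eigenvector for λ_1: Sigma is diagonal, so its eigenvectors are the coordinate axes. λ_1 = 14 is the diagonal entry on the second coordinate axis, hence
  v_1 = (0, 1) (||v_1|| = 1).

λ_1 = 14,  λ_2 = 10;  v_1 ≈ (0, 1)


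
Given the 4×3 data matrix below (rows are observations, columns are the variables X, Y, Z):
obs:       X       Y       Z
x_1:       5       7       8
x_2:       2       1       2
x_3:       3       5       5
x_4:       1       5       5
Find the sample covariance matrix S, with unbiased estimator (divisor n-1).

Step 1 — column means:
  mean(X) = (5 + 2 + 3 + 1) / 4 = 11/4 = 2.75
  mean(Y) = (7 + 1 + 5 + 5) / 4 = 18/4 = 4.5
  mean(Z) = (8 + 2 + 5 + 5) / 4 = 20/4 = 5

Step 2 — sample covariance S[i,j] = (1/(n-1)) · Σ_k (x_{k,i} - mean_i) · (x_{k,j} - mean_j), with n-1 = 3.
  S[X,X] = ((2.25)·(2.25) + (-0.75)·(-0.75) + (0.25)·(0.25) + (-1.75)·(-1.75)) / 3 = 8.75/3 = 2.9167
  S[X,Y] = ((2.25)·(2.5) + (-0.75)·(-3.5) + (0.25)·(0.5) + (-1.75)·(0.5)) / 3 = 7.5/3 = 2.5
  S[X,Z] = ((2.25)·(3) + (-0.75)·(-3) + (0.25)·(0) + (-1.75)·(0)) / 3 = 9/3 = 3
  S[Y,Y] = ((2.5)·(2.5) + (-3.5)·(-3.5) + (0.5)·(0.5) + (0.5)·(0.5)) / 3 = 19/3 = 6.3333
  S[Y,Z] = ((2.5)·(3) + (-3.5)·(-3) + (0.5)·(0) + (0.5)·(0)) / 3 = 18/3 = 6
  S[Z,Z] = ((3)·(3) + (-3)·(-3) + (0)·(0) + (0)·(0)) / 3 = 18/3 = 6

S is symmetric (S[j,i] = S[i,j]). Assembling:

S = [[2.9167, 2.5, 3],
 [2.5, 6.3333, 6],
 [3, 6, 6]]


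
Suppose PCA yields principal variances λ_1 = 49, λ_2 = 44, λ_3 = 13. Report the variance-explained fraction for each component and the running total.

Step 1 — total variance = trace(Sigma) = Σ λ_i = 49 + 44 + 13 = 106.

Step 2 — fraction explained by component i = λ_i / Σ λ:
  PC1: 49/106 = 0.4623
  PC2: 44/106 = 0.4151
  PC3: 13/106 = 0.1226

Step 3 — cumulative fraction after k components = (λ_1 + ... + λ_k) / Σ λ:
  k = 1: 49/106 = 0.4623
  k = 2: (49 + 44)/106 = 93/106 = 0.8774
  k = 3: (49 + 44 + 13)/106 = 106/106 = 1

Summary (fraction, with percent):

explained: PC1 0.4623 (46.23%), PC2 0.4151 (41.51%), PC3 0.1226 (12.26%);  cumulative: 0.4623, 0.8774, 1


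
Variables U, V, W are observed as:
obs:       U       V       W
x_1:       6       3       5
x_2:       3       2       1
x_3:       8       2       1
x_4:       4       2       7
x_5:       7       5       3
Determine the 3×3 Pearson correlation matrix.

Step 1 — column means:
  mean(U) = (6 + 3 + 8 + 4 + 7) / 5 = 28/5 = 5.6
  mean(V) = (3 + 2 + 2 + 2 + 5) / 5 = 14/5 = 2.8
  mean(W) = (5 + 1 + 1 + 7 + 3) / 5 = 17/5 = 3.4

Step 2 — sample variances and covariances s[i,j] = (1/(n-1)) · Σ_k (x_{k,i} - mean_i) · (x_{k,j} - mean_j), with n-1 = 4:
  s[U,U] = ((0.4)·(0.4) + (-2.6)·(-2.6) + (2.4)·(2.4) + (-1.6)·(-1.6) + (1.4)·(1.4)) / 4 = 17.2/4 = 4.3
  s[U,V] = ((0.4)·(0.2) + (-2.6)·(-0.8) + (2.4)·(-0.8) + (-1.6)·(-0.8) + (1.4)·(2.2)) / 4 = 4.6/4 = 1.15
  s[U,W] = ((0.4)·(1.6) + (-2.6)·(-2.4) + (2.4)·(-2.4) + (-1.6)·(3.6) + (1.4)·(-0.4)) / 4 = -5.2/4 = -1.3
  s[V,V] = ((0.2)·(0.2) + (-0.8)·(-0.8) + (-0.8)·(-0.8) + (-0.8)·(-0.8) + (2.2)·(2.2)) / 4 = 6.8/4 = 1.7
  s[V,W] = ((0.2)·(1.6) + (-0.8)·(-2.4) + (-0.8)·(-2.4) + (-0.8)·(3.6) + (2.2)·(-0.4)) / 4 = 0.4/4 = 0.1
  s[W,W] = ((1.6)·(1.6) + (-2.4)·(-2.4) + (-2.4)·(-2.4) + (3.6)·(3.6) + (-0.4)·(-0.4)) / 4 = 27.2/4 = 6.8
  Sample standard deviations s_i = √(s[i,i]):
  s(U) = √(4.3) = 2.0736
  s(V) = √(1.7) = 1.3038
  s(W) = √(6.8) = 2.6077

Step 3 — r_{ij} = s_{ij} / (s_i · s_j):
  r[U,U] = 1 (diagonal).
  r[U,V] = 1.15 / (2.0736 · 1.3038) = 1.15 / 2.7037 = 0.4253
  r[U,W] = -1.3 / (2.0736 · 2.6077) = -1.3 / 5.4074 = -0.2404
  r[V,V] = 1 (diagonal).
  r[V,W] = 0.1 / (1.3038 · 2.6077) = 0.1 / 3.4 = 0.0294
  r[W,W] = 1 (diagonal).

R is symmetric with unit diagonal. Assembling:

R = [[1, 0.4253, -0.2404],
 [0.4253, 1, 0.0294],
 [-0.2404, 0.0294, 1]]


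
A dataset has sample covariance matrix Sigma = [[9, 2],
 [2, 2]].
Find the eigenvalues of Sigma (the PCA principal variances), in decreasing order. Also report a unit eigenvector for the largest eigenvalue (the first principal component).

Step 1 — characteristic polynomial of 2×2 Sigma:
  det(Sigma - λI) = λ² - trace · λ + det = 0.
  trace = 9 + 2 = 11, det = 9·2 - (2)² = 14.
Step 2 — discriminant:
  Δ = trace² - 4·det = 121 - 56 = 65.
Step 3 — eigenvalues:
  λ = (trace ± √Δ)/2 = (11 ± 8.0623)/2,
  λ_1 = 9.5311,  λ_2 = 1.4689.

Step 4 — unit eigenvector for λ_1: solve (Sigma - λ_1 I)v = 0. First row:
  (9 - 9.5311)·v_x + (2)·v_y = 0, i.e. (-0.5311)·v_x + (2)·v_y = 0,
  so v ∝ (b, λ_1 - a) = (2, 0.5311) = u.
  ||u|| = √((2)² + (0.5311)²) = √(4.2821) ≈ 2.0693,
  v_1 = u/||u|| ≈ (0.9665, 0.2567) (||v_1|| = 1).

λ_1 = 9.5311,  λ_2 = 1.4689;  v_1 ≈ (0.9665, 0.2567)


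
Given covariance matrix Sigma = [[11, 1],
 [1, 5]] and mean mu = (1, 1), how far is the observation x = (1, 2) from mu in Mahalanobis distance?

Step 1 — centre the observation: (x - mu) = (0, 1).

Step 2 — invert Sigma. det(Sigma) = 11·5 - (1)² = 54.
  Sigma^{-1} = (1/det) · [[d, -b], [-b, a]] = [[0.0926, -0.0185],
 [-0.0185, 0.2037]].

Step 3 — form the quadratic (x - mu)^T · Sigma^{-1} · (x - mu):
  Sigma^{-1} · (x - mu) = (-0.0185, 0.2037).
  (x - mu)^T · [Sigma^{-1} · (x - mu)] = (0)·(-0.0185) + (1)·(0.2037) = 0.2037.

Step 4 — take square root: d = √(0.2037) ≈ 0.4513.

d(x, mu) = √(0.2037) ≈ 0.4513


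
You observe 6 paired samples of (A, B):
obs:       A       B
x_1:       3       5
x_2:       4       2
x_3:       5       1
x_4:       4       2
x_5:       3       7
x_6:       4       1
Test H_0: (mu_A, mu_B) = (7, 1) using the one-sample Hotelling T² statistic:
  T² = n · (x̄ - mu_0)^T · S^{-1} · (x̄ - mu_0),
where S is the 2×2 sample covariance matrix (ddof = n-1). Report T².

Step 1 — sample mean vector:
  mean(A) = (3 + 4 + 5 + 4 + 3 + 4) / 6 = 23/6 = 3.8333
  mean(B) = (5 + 2 + 1 + 2 + 7 + 1) / 6 = 18/6 = 3
  x̄ = (3.8333, 3),  deviation x̄ - mu_0 = (3.8333, 3) - (7, 1) = (-3.1667, 2).

Step 2 — sample covariance matrix, S[i,j] = (1/(n-1)) · Σ_k (x_{k,i} - mean_i) · (x_{k,j} - mean_j), divisor n-1 = 5:
  S[A,A] = ((-0.8333)·(-0.8333) + (0.1667)·(0.1667) + (1.1667)·(1.1667) + (0.1667)·(0.1667) + (-0.8333)·(-0.8333) + (0.1667)·(0.1667)) / 5 = 2.8333/5 = 0.5667
  S[A,B] = ((-0.8333)·(2) + (0.1667)·(-1) + (1.1667)·(-2) + (0.1667)·(-1) + (-0.8333)·(4) + (0.1667)·(-2)) / 5 = -8/5 = -1.6
  S[B,B] = ((2)·(2) + (-1)·(-1) + (-2)·(-2) + (-1)·(-1) + (4)·(4) + (-2)·(-2)) / 5 = 30/5 = 6
  S = [[0.5667, -1.6],
 [-1.6, 6]].

Step 3 — invert S. det(S) = 0.5667·6 - (-1.6)² = 0.84.
  S^{-1} = (1/det) · [[d, -b], [-b, a]] = [[7.1429, 1.9048],
 [1.9048, 0.6746]].

Step 4 — quadratic form (x̄ - mu_0)^T · S^{-1} · (x̄ - mu_0):
  S^{-1} · (x̄ - mu_0) = (-18.8095, -4.6825),
  (x̄ - mu_0)^T · [...] = (-3.1667)·(-18.8095) + (2)·(-4.6825) = 50.1984.

Step 5 — scale by n: T² = 6 · 50.1984 = 301.1905.

T² ≈ 301.1905


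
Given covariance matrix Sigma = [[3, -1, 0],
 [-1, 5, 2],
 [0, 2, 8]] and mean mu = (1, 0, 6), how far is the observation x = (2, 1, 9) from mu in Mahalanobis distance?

Step 1 — centre the observation: (x - mu) = (1, 1, 3).

Step 2 — invert Sigma (cofactor / det for 3×3, or solve directly):
  Sigma^{-1} = [[0.36, 0.08, -0.02],
 [0.08, 0.24, -0.06],
 [-0.02, -0.06, 0.14]].

Step 3 — form the quadratic (x - mu)^T · Sigma^{-1} · (x - mu):
  Sigma^{-1} · (x - mu) = (0.38, 0.14, 0.34).
  (x - mu)^T · [Sigma^{-1} · (x - mu)] = (1)·(0.38) + (1)·(0.14) + (3)·(0.34) = 1.54.

Step 4 — take square root: d = √(1.54) ≈ 1.241.

d(x, mu) = √(1.54) ≈ 1.241


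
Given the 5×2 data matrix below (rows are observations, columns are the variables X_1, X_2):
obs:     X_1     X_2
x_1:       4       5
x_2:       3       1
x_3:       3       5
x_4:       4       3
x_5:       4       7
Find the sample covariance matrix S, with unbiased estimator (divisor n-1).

Step 1 — column means:
  mean(X_1) = (4 + 3 + 3 + 4 + 4) / 5 = 18/5 = 3.6
  mean(X_2) = (5 + 1 + 5 + 3 + 7) / 5 = 21/5 = 4.2

Step 2 — sample covariance S[i,j] = (1/(n-1)) · Σ_k (x_{k,i} - mean_i) · (x_{k,j} - mean_j), with n-1 = 4.
  S[X_1,X_1] = ((0.4)·(0.4) + (-0.6)·(-0.6) + (-0.6)·(-0.6) + (0.4)·(0.4) + (0.4)·(0.4)) / 4 = 1.2/4 = 0.3
  S[X_1,X_2] = ((0.4)·(0.8) + (-0.6)·(-3.2) + (-0.6)·(0.8) + (0.4)·(-1.2) + (0.4)·(2.8)) / 4 = 2.4/4 = 0.6
  S[X_2,X_2] = ((0.8)·(0.8) + (-3.2)·(-3.2) + (0.8)·(0.8) + (-1.2)·(-1.2) + (2.8)·(2.8)) / 4 = 20.8/4 = 5.2

S is symmetric (S[j,i] = S[i,j]). Assembling:

S = [[0.3, 0.6],
 [0.6, 5.2]]
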